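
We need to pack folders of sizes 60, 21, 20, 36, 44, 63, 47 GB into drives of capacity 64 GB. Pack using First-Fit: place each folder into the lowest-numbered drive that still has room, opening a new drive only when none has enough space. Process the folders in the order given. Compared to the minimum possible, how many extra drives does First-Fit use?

First-Fit: [60] [21,20] [36] [44] [63] [47] → 6 drives.
Total size 291 GB; any packing needs at least ⌈291/64⌉ = 5 drives.
An optimal packing achieves that bound: [63] [60] [47] [44,20] [36,21] → 5 drives.
Excess: 6 − 5 = 1.

1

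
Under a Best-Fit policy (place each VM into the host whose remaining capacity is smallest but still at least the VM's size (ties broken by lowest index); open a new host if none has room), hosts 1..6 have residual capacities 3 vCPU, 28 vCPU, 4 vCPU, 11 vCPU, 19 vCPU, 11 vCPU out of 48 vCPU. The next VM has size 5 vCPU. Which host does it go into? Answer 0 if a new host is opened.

4

Hosts with room: host 2 (28 vCPU), host 4 (11 vCPU), host 5 (19 vCPU), host 6 (11 vCPU).
Tightest fit is host 4 with 11 vCPU free.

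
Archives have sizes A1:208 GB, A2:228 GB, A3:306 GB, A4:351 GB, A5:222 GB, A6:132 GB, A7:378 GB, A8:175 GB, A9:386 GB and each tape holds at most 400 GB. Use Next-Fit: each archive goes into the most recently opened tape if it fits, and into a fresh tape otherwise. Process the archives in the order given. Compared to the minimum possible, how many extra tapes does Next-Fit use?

1

Next-Fit: [208] [228] [306] [351] [222,132] [378] [175] [386] → 8 tapes.
7 archives exceed 200 GB (half the capacity), and no two of those can share a tape, so at least 7 tapes are needed.
An optimal packing achieves that bound: [386] [378] [351] [306] [228,132] [222,175] [208] → 7 tapes.
Excess: 8 − 7 = 1.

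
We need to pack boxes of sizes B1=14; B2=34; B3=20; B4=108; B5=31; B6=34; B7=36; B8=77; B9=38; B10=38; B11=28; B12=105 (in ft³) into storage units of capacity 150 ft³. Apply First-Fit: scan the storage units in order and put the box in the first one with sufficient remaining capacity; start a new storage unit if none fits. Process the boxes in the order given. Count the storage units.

4 storage units

Put B1 (14 ft³) in storage unit 1; 136 ft³ remain.
Put B2 (34 ft³) in storage unit 1; 102 ft³ remain.
Put B3 (20 ft³) in storage unit 1; 82 ft³ remain.
Put B4 (108 ft³) in storage unit 2; 42 ft³ remain.
Put B5 (31 ft³) in storage unit 1; 51 ft³ remain.
Put B6 (34 ft³) in storage unit 1; 17 ft³ remain.
Put B7 (36 ft³) in storage unit 2; 6 ft³ remain.
Put B8 (77 ft³) in storage unit 3; 73 ft³ remain.
Put B9 (38 ft³) in storage unit 3; 35 ft³ remain.
Put B10 (38 ft³) in storage unit 4; 112 ft³ remain.
Put B11 (28 ft³) in storage unit 3; 7 ft³ remain.
Put B12 (105 ft³) in storage unit 4; 7 ft³ remain.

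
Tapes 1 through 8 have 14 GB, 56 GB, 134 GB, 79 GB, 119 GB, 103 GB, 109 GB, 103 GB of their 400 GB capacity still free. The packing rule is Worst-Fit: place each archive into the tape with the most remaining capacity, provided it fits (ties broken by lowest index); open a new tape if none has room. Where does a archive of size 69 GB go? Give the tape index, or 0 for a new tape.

3

Tapes with room: tape 3 (134 GB), tape 4 (79 GB), tape 5 (119 GB), tape 6 (103 GB), tape 7 (109 GB), tape 8 (103 GB).
Most room is tape 3 with 134 GB free.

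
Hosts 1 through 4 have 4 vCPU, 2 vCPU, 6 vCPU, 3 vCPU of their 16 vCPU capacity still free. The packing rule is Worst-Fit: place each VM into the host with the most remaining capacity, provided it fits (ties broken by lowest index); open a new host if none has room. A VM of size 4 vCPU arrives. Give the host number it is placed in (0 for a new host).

Hosts with room: host 1 (4 vCPU), host 3 (6 vCPU).
Most room is host 3 with 6 vCPU free.

3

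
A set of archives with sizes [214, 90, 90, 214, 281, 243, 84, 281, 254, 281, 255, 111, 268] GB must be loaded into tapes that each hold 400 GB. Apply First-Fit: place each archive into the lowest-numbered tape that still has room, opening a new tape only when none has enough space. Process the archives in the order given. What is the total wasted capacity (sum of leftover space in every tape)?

934

Put 214 GB in tape 1; 186 GB remain.
Put 90 GB in tape 1; 96 GB remain.
Put 90 GB in tape 1; 6 GB remain.
Put 214 GB in tape 2; 186 GB remain.
Put 281 GB in tape 3; 119 GB remain.
Put 243 GB in tape 4; 157 GB remain.
Put 84 GB in tape 2; 102 GB remain.
Put 281 GB in tape 5; 119 GB remain.
Put 254 GB in tape 6; 146 GB remain.
Put 281 GB in tape 7; 119 GB remain.
Put 255 GB in tape 8; 145 GB remain.
Put 111 GB in tape 3; 8 GB remain.
Put 268 GB in tape 9; 132 GB remain.
9 tapes × 400 GB = 3600 GB; used 2666 GB; unused 934 GB.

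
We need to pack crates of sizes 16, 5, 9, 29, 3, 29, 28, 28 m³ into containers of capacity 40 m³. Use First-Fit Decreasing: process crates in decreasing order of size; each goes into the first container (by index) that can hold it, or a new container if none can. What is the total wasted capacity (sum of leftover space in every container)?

Sorted descending: 29, 29, 28, 28, 16, 9, 5, 3.
Put 29 m³ in container 1; 11 m³ remain.
Put 29 m³ in container 2; 11 m³ remain.
Put 28 m³ in container 3; 12 m³ remain.
Put 28 m³ in container 4; 12 m³ remain.
Put 16 m³ in container 5; 24 m³ remain.
Put 9 m³ in container 1; 2 m³ remain.
Put 5 m³ in container 2; 6 m³ remain.
Put 3 m³ in container 2; 3 m³ remain.
5 containers × 40 m³ = 200 m³; used 147 m³; unused 53 m³.

53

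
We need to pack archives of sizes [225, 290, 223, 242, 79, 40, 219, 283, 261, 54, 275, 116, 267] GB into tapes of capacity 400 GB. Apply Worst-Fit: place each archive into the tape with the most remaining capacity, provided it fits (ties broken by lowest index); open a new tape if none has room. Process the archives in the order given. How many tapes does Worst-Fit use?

9

225 GB → tape 1 (remaining 175 GB)
290 GB → tape 2 (remaining 110 GB)
223 GB → tape 3 (remaining 177 GB)
242 GB → tape 4 (remaining 158 GB)
79 GB → tape 3 (remaining 98 GB)
40 GB → tape 1 (remaining 135 GB)
219 GB → tape 5 (remaining 181 GB)
283 GB → tape 6 (remaining 117 GB)
261 GB → tape 7 (remaining 139 GB)
54 GB → tape 5 (remaining 127 GB)
275 GB → tape 8 (remaining 125 GB)
116 GB → tape 4 (remaining 42 GB)
267 GB → tape 9 (remaining 133 GB)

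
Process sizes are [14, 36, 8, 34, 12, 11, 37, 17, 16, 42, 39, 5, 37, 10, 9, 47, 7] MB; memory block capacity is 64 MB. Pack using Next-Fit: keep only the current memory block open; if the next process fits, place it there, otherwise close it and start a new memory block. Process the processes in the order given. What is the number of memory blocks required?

7 memory blocks

14 MB → memory block 1 (remaining 50 MB)
36 MB → memory block 1 (remaining 14 MB)
8 MB → memory block 1 (remaining 6 MB)
34 MB → memory block 2 (remaining 30 MB)
12 MB → memory block 2 (remaining 18 MB)
11 MB → memory block 2 (remaining 7 MB)
37 MB → memory block 3 (remaining 27 MB)
17 MB → memory block 3 (remaining 10 MB)
16 MB → memory block 4 (remaining 48 MB)
42 MB → memory block 4 (remaining 6 MB)
39 MB → memory block 5 (remaining 25 MB)
5 MB → memory block 5 (remaining 20 MB)
37 MB → memory block 6 (remaining 27 MB)
10 MB → memory block 6 (remaining 17 MB)
9 MB → memory block 6 (remaining 8 MB)
47 MB → memory block 7 (remaining 17 MB)
7 MB → memory block 7 (remaining 10 MB)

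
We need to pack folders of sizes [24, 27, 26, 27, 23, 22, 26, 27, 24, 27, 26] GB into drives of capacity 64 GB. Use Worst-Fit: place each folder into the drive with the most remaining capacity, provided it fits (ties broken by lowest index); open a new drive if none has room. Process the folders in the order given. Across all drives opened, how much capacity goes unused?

Put 24 GB in drive 1; 40 GB remain.
Put 27 GB in drive 1; 13 GB remain.
Put 26 GB in drive 2; 38 GB remain.
Put 27 GB in drive 2; 11 GB remain.
Put 23 GB in drive 3; 41 GB remain.
Put 22 GB in drive 3; 19 GB remain.
Put 26 GB in drive 4; 38 GB remain.
Put 27 GB in drive 4; 11 GB remain.
Put 24 GB in drive 5; 40 GB remain.
Put 27 GB in drive 5; 13 GB remain.
Put 26 GB in drive 6; 38 GB remain.
6 drives × 64 GB = 384 GB; used 279 GB; unused 105 GB.

105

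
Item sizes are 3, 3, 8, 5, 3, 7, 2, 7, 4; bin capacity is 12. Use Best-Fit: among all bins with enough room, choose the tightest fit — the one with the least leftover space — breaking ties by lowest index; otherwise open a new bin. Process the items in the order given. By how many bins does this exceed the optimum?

Best-Fit: [3,3,5] [8,3] [7,2] [7,4] → 4 bins.
Total size 42; any packing needs at least ⌈42/12⌉ = 4 bins.
So 4 is already optimal.

0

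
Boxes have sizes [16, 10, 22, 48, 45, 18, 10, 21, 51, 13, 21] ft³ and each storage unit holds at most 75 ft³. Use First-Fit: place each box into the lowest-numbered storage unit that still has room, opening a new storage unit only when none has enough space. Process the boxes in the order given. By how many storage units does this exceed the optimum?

First-Fit: [16,10,22,18] [48,10,13] [45,21] [51,21] → 4 storage units.
Total size 275 ft³; any packing needs at least ⌈275/75⌉ = 4 storage units.
So 4 is already optimal.

0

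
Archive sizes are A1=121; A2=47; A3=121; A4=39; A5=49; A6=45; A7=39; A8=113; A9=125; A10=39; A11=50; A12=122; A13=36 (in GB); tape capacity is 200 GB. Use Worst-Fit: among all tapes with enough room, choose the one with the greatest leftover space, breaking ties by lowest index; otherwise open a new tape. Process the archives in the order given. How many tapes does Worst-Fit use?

tape 1: place A1 (121 GB), 79 GB left
tape 1: place A2 (47 GB), 32 GB left
tape 2: place A3 (121 GB), 79 GB left
tape 2: place A4 (39 GB), 40 GB left
tape 3: place A5 (49 GB), 151 GB left
tape 3: place A6 (45 GB), 106 GB left
tape 3: place A7 (39 GB), 67 GB left
tape 4: place A8 (113 GB), 87 GB left
tape 5: place A9 (125 GB), 75 GB left
tape 4: place A10 (39 GB), 48 GB left
tape 5: place A11 (50 GB), 25 GB left
tape 6: place A12 (122 GB), 78 GB left
tape 6: place A13 (36 GB), 42 GB left
Final tapes: [121,47] [121,39] [49,45,39] [113,39] [125,50] [122,36].

6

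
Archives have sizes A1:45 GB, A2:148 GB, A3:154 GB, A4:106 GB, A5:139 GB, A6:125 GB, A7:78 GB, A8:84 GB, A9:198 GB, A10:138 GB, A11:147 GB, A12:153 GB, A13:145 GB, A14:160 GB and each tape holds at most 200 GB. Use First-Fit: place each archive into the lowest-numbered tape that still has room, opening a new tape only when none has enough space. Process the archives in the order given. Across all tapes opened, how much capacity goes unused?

580

tape 1: place A1 (45 GB), 155 GB left
tape 1: place A2 (148 GB), 7 GB left
tape 2: place A3 (154 GB), 46 GB left
tape 3: place A4 (106 GB), 94 GB left
tape 4: place A5 (139 GB), 61 GB left
tape 5: place A6 (125 GB), 75 GB left
tape 3: place A7 (78 GB), 16 GB left
tape 6: place A8 (84 GB), 116 GB left
tape 7: place A9 (198 GB), 2 GB left
tape 8: place A10 (138 GB), 62 GB left
tape 9: place A11 (147 GB), 53 GB left
tape 10: place A12 (153 GB), 47 GB left
tape 11: place A13 (145 GB), 55 GB left
tape 12: place A14 (160 GB), 40 GB left
12 tapes × 200 GB = 2400 GB; used 1820 GB; unused 580 GB.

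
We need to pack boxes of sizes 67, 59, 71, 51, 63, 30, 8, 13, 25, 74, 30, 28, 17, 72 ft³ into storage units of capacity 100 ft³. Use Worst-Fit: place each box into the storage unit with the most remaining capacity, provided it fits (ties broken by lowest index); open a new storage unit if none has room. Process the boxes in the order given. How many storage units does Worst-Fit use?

7

Put 67 ft³ in storage unit 1; 33 ft³ remain.
Put 59 ft³ in storage unit 2; 41 ft³ remain.
Put 71 ft³ in storage unit 3; 29 ft³ remain.
Put 51 ft³ in storage unit 4; 49 ft³ remain.
Put 63 ft³ in storage unit 5; 37 ft³ remain.
Put 30 ft³ in storage unit 4; 19 ft³ remain.
Put 8 ft³ in storage unit 2; 33 ft³ remain.
Put 13 ft³ in storage unit 5; 24 ft³ remain.
Put 25 ft³ in storage unit 1; 8 ft³ remain.
Put 74 ft³ in storage unit 6; 26 ft³ remain.
Put 30 ft³ in storage unit 2; 3 ft³ remain.
Put 28 ft³ in storage unit 3; 1 ft³ remain.
Put 17 ft³ in storage unit 6; 9 ft³ remain.
Put 72 ft³ in storage unit 7; 28 ft³ remain.
Final storage units: [67,25] [59,8,30] [71,28] [51,30] [63,13] [74,17] [72].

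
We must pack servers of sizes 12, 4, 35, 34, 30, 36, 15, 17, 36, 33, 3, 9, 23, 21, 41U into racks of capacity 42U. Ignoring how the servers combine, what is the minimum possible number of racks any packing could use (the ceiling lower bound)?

9

Total size = 12 + 4 + 35 + 34 + 30 + 36 + 15 + 17 + 36 + 33 + 3 + 9 + 23 + 21 + 41 = 349U.
⌈349 / 42⌉ = 9.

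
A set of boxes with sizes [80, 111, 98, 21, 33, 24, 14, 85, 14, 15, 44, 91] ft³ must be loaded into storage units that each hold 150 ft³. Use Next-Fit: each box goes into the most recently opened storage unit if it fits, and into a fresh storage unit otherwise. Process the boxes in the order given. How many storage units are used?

80 ft³ → storage unit 1 (remaining 70 ft³)
111 ft³ → storage unit 2 (remaining 39 ft³)
98 ft³ → storage unit 3 (remaining 52 ft³)
21 ft³ → storage unit 3 (remaining 31 ft³)
33 ft³ → storage unit 4 (remaining 117 ft³)
24 ft³ → storage unit 4 (remaining 93 ft³)
14 ft³ → storage unit 4 (remaining 79 ft³)
85 ft³ → storage unit 5 (remaining 65 ft³)
14 ft³ → storage unit 5 (remaining 51 ft³)
15 ft³ → storage unit 5 (remaining 36 ft³)
44 ft³ → storage unit 6 (remaining 106 ft³)
91 ft³ → storage unit 6 (remaining 15 ft³)

6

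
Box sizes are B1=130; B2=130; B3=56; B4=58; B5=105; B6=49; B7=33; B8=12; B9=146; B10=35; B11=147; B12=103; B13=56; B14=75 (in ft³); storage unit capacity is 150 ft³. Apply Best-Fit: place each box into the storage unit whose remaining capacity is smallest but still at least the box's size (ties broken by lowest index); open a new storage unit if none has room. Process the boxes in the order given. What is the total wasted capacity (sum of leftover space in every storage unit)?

215

Put B1 (130 ft³) in storage unit 1; 20 ft³ remain.
Put B2 (130 ft³) in storage unit 2; 20 ft³ remain.
Put B3 (56 ft³) in storage unit 3; 94 ft³ remain.
Put B4 (58 ft³) in storage unit 3; 36 ft³ remain.
Put B5 (105 ft³) in storage unit 4; 45 ft³ remain.
Put B6 (49 ft³) in storage unit 5; 101 ft³ remain.
Put B7 (33 ft³) in storage unit 3; 3 ft³ remain.
Put B8 (12 ft³) in storage unit 1; 8 ft³ remain.
Put B9 (146 ft³) in storage unit 6; 4 ft³ remain.
Put B10 (35 ft³) in storage unit 4; 10 ft³ remain.
Put B11 (147 ft³) in storage unit 7; 3 ft³ remain.
Put B12 (103 ft³) in storage unit 8; 47 ft³ remain.
Put B13 (56 ft³) in storage unit 5; 45 ft³ remain.
Put B14 (75 ft³) in storage unit 9; 75 ft³ remain.
9 storage units × 150 ft³ = 1350 ft³; used 1135 ft³; unused 215 ft³.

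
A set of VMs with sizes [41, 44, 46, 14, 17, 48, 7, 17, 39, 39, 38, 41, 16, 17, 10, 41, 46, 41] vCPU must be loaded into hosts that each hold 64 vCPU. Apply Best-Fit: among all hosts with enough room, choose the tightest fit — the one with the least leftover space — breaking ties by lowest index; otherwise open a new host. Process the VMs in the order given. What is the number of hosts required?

41 vCPU → host 1 (remaining 23 vCPU)
44 vCPU → host 2 (remaining 20 vCPU)
46 vCPU → host 3 (remaining 18 vCPU)
14 vCPU → host 3 (remaining 4 vCPU)
17 vCPU → host 2 (remaining 3 vCPU)
48 vCPU → host 4 (remaining 16 vCPU)
7 vCPU → host 4 (remaining 9 vCPU)
17 vCPU → host 1 (remaining 6 vCPU)
39 vCPU → host 5 (remaining 25 vCPU)
39 vCPU → host 6 (remaining 25 vCPU)
38 vCPU → host 7 (remaining 26 vCPU)
41 vCPU → host 8 (remaining 23 vCPU)
16 vCPU → host 8 (remaining 7 vCPU)
17 vCPU → host 5 (remaining 8 vCPU)
10 vCPU → host 6 (remaining 15 vCPU)
41 vCPU → host 9 (remaining 23 vCPU)
46 vCPU → host 10 (remaining 18 vCPU)
41 vCPU → host 11 (remaining 23 vCPU)

11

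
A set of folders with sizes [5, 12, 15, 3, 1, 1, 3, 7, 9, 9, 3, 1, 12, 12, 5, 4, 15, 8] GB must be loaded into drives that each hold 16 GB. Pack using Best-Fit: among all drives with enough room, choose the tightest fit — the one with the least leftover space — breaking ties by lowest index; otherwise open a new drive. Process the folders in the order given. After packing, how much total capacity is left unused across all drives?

Put 5 GB in drive 1; 11 GB remain.
Put 12 GB in drive 2; 4 GB remain.
Put 15 GB in drive 3; 1 GB remain.
Put 3 GB in drive 2; 1 GB remain.
Put 1 GB in drive 2; 0 GB remain.
Put 1 GB in drive 3; 0 GB remain.
Put 3 GB in drive 1; 8 GB remain.
Put 7 GB in drive 1; 1 GB remain.
Put 9 GB in drive 4; 7 GB remain.
Put 9 GB in drive 5; 7 GB remain.
Put 3 GB in drive 4; 4 GB remain.
Put 1 GB in drive 1; 0 GB remain.
Put 12 GB in drive 6; 4 GB remain.
Put 12 GB in drive 7; 4 GB remain.
Put 5 GB in drive 5; 2 GB remain.
Put 4 GB in drive 4; 0 GB remain.
Put 15 GB in drive 8; 1 GB remain.
Put 8 GB in drive 9; 8 GB remain.
9 drives × 16 GB = 144 GB; used 125 GB; unused 19 GB.

19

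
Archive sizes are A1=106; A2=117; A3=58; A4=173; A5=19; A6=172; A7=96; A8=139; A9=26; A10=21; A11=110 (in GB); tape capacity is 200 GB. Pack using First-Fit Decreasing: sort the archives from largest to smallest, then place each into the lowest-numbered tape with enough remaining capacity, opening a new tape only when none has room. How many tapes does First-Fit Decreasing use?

Sorted descending: 173, 172, 139, 117, 110, 106, 96, 58, 26, 21, 19.
173 GB → tape 1 (remaining 27 GB)
172 GB → tape 2 (remaining 28 GB)
139 GB → tape 3 (remaining 61 GB)
117 GB → tape 4 (remaining 83 GB)
110 GB → tape 5 (remaining 90 GB)
106 GB → tape 6 (remaining 94 GB)
96 GB → tape 7 (remaining 104 GB)
58 GB → tape 3 (remaining 3 GB)
26 GB → tape 1 (remaining 1 GB)
21 GB → tape 2 (remaining 7 GB)
19 GB → tape 4 (remaining 64 GB)
Final tapes: [173,26] [172,21] [139,58] [117,19] [110] [106] [96].

7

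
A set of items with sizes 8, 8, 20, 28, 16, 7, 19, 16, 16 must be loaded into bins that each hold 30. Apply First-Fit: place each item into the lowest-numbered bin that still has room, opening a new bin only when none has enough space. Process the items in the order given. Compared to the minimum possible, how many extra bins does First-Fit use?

1

First-Fit: [8,8,7] [20] [28] [16] [19] [16] [16] → 7 bins.
6 items exceed 15 (half the capacity), and no two of those can share a bin, so at least 6 bins are needed.
An optimal packing achieves that bound: [28] [20,8] [19,8] [16,7] [16] [16] → 6 bins.
Excess: 7 − 6 = 1.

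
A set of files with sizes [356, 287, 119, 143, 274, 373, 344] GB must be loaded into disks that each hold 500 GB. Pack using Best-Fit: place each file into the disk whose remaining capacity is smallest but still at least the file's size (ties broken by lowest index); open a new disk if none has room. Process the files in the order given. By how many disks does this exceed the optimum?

Best-Fit: [356,119] [287,143] [274] [373] [344] → 5 disks.
5 files exceed 250 GB (half the capacity), and no two of those can share a disk, so at least 5 disks are needed.
So 5 is already optimal.

0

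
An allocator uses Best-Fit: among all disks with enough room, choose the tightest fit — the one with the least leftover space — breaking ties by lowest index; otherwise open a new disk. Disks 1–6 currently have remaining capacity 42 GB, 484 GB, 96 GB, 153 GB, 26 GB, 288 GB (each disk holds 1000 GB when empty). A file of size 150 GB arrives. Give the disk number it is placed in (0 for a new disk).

4

Disks with room: disk 2 (484 GB), disk 4 (153 GB), disk 6 (288 GB).
Tightest fit is disk 4 with 153 GB free.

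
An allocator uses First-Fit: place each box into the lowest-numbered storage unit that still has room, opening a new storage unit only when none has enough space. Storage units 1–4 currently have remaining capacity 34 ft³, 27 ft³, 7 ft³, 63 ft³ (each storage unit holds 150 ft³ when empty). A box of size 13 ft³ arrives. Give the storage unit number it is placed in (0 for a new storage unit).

Storage units with room: storage unit 1 (34 ft³), storage unit 2 (27 ft³), storage unit 4 (63 ft³).
The first with room is storage unit 1.

1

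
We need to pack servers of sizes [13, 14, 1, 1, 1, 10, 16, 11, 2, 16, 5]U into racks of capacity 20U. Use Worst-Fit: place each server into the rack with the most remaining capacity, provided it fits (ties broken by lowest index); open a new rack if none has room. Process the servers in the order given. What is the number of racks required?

Put 13U in rack 1; 7U remain.
Put 14U in rack 2; 6U remain.
Put 1U in rack 1; 6U remain.
Put 1U in rack 1; 5U remain.
Put 1U in rack 2; 5U remain.
Put 10U in rack 3; 10U remain.
Put 16U in rack 4; 4U remain.
Put 11U in rack 5; 9U remain.
Put 2U in rack 3; 8U remain.
Put 16U in rack 6; 4U remain.
Put 5U in rack 5; 4U remain.

6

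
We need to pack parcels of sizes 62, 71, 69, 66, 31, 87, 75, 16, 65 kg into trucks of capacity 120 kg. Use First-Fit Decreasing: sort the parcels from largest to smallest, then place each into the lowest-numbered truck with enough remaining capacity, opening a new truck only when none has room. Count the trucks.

7 trucks

Sorted descending: 87, 75, 71, 69, 66, 65, 62, 31, 16.
87 kg → truck 1 (remaining 33 kg)
75 kg → truck 2 (remaining 45 kg)
71 kg → truck 3 (remaining 49 kg)
69 kg → truck 4 (remaining 51 kg)
66 kg → truck 5 (remaining 54 kg)
65 kg → truck 6 (remaining 55 kg)
62 kg → truck 7 (remaining 58 kg)
31 kg → truck 1 (remaining 2 kg)
16 kg → truck 2 (remaining 29 kg)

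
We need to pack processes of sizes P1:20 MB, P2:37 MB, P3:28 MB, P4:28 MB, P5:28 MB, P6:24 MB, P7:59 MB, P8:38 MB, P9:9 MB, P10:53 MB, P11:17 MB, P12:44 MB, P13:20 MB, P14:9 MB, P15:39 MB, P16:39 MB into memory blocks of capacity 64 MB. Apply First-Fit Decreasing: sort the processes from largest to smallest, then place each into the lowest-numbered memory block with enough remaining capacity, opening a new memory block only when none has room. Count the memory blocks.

Sorted descending: 59, 53, 44, 39, 39, 38, 37, 28, 28, 28, 24, 20, 20, 17, 9, 9.
memory block 1: place 59 MB, 5 MB left
memory block 2: place 53 MB, 11 MB left
memory block 3: place 44 MB, 20 MB left
memory block 4: place 39 MB, 25 MB left
memory block 5: place 39 MB, 25 MB left
memory block 6: place 38 MB, 26 MB left
memory block 7: place 37 MB, 27 MB left
memory block 8: place 28 MB, 36 MB left
memory block 8: place 28 MB, 8 MB left
memory block 9: place 28 MB, 36 MB left
memory block 4: place 24 MB, 1 MB left
memory block 3: place 20 MB, 0 MB left
memory block 5: place 20 MB, 5 MB left
memory block 6: place 17 MB, 9 MB left
memory block 2: place 9 MB, 2 MB left
memory block 6: place 9 MB, 0 MB left

9 memory blocks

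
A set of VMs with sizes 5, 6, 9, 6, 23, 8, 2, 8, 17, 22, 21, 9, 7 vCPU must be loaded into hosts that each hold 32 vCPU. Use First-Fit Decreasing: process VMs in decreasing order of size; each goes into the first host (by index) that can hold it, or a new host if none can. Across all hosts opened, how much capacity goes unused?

17

Sorted descending: 23, 22, 21, 17, 9, 9, 8, 8, 7, 6, 6, 5, 2.
Put 23 vCPU in host 1; 9 vCPU remain.
Put 22 vCPU in host 2; 10 vCPU remain.
Put 21 vCPU in host 3; 11 vCPU remain.
Put 17 vCPU in host 4; 15 vCPU remain.
Put 9 vCPU in host 1; 0 vCPU remain.
Put 9 vCPU in host 2; 1 vCPU remain.
Put 8 vCPU in host 3; 3 vCPU remain.
Put 8 vCPU in host 4; 7 vCPU remain.
Put 7 vCPU in host 4; 0 vCPU remain.
Put 6 vCPU in host 5; 26 vCPU remain.
Put 6 vCPU in host 5; 20 vCPU remain.
Put 5 vCPU in host 5; 15 vCPU remain.
Put 2 vCPU in host 3; 1 vCPU remain.
5 hosts × 32 vCPU = 160 vCPU; used 143 vCPU; unused 17 vCPU.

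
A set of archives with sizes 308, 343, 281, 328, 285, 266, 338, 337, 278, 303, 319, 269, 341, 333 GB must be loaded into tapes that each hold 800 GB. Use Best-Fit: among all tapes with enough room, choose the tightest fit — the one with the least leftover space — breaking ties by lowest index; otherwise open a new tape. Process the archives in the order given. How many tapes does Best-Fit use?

308 GB → tape 1 (remaining 492 GB)
343 GB → tape 1 (remaining 149 GB)
281 GB → tape 2 (remaining 519 GB)
328 GB → tape 2 (remaining 191 GB)
285 GB → tape 3 (remaining 515 GB)
266 GB → tape 3 (remaining 249 GB)
338 GB → tape 4 (remaining 462 GB)
337 GB → tape 4 (remaining 125 GB)
278 GB → tape 5 (remaining 522 GB)
303 GB → tape 5 (remaining 219 GB)
319 GB → tape 6 (remaining 481 GB)
269 GB → tape 6 (remaining 212 GB)
341 GB → tape 7 (remaining 459 GB)
333 GB → tape 7 (remaining 126 GB)

7 tapes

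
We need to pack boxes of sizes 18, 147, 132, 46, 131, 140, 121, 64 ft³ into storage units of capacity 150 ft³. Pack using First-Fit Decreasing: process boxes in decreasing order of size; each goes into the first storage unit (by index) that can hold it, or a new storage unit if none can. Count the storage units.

Sorted descending: 147, 140, 132, 131, 121, 64, 46, 18.
147 ft³ → storage unit 1 (remaining 3 ft³)
140 ft³ → storage unit 2 (remaining 10 ft³)
132 ft³ → storage unit 3 (remaining 18 ft³)
131 ft³ → storage unit 4 (remaining 19 ft³)
121 ft³ → storage unit 5 (remaining 29 ft³)
64 ft³ → storage unit 6 (remaining 86 ft³)
46 ft³ → storage unit 6 (remaining 40 ft³)
18 ft³ → storage unit 3 (remaining 0 ft³)

6 storage units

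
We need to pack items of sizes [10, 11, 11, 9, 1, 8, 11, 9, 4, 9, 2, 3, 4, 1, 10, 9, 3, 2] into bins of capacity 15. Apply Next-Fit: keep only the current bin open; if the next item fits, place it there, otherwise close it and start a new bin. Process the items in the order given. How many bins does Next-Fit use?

10 bins

10 → bin 1 (remaining 5)
11 → bin 2 (remaining 4)
11 → bin 3 (remaining 4)
9 → bin 4 (remaining 6)
1 → bin 4 (remaining 5)
8 → bin 5 (remaining 7)
11 → bin 6 (remaining 4)
9 → bin 7 (remaining 6)
4 → bin 7 (remaining 2)
9 → bin 8 (remaining 6)
2 → bin 8 (remaining 4)
3 → bin 8 (remaining 1)
4 → bin 9 (remaining 11)
1 → bin 9 (remaining 10)
10 → bin 9 (remaining 0)
9 → bin 10 (remaining 6)
3 → bin 10 (remaining 3)
2 → bin 10 (remaining 1)
Final bins: [10] [11] [11] [9,1] [8] [11] [9,4] [9,2,3] [4,1,10] [9,3,2].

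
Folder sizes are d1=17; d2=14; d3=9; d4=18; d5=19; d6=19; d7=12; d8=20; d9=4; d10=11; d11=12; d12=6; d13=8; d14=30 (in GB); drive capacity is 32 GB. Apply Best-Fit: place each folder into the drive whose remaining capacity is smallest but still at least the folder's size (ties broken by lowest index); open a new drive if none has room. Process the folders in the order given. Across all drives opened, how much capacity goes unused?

d1 (17 GB) → drive 1 (remaining 15 GB)
d2 (14 GB) → drive 1 (remaining 1 GB)
d3 (9 GB) → drive 2 (remaining 23 GB)
d4 (18 GB) → drive 2 (remaining 5 GB)
d5 (19 GB) → drive 3 (remaining 13 GB)
d6 (19 GB) → drive 4 (remaining 13 GB)
d7 (12 GB) → drive 3 (remaining 1 GB)
d8 (20 GB) → drive 5 (remaining 12 GB)
d9 (4 GB) → drive 2 (remaining 1 GB)
d10 (11 GB) → drive 5 (remaining 1 GB)
d11 (12 GB) → drive 4 (remaining 1 GB)
d12 (6 GB) → drive 6 (remaining 26 GB)
d13 (8 GB) → drive 6 (remaining 18 GB)
d14 (30 GB) → drive 7 (remaining 2 GB)
7 drives × 32 GB = 224 GB; used 199 GB; unused 25 GB.

25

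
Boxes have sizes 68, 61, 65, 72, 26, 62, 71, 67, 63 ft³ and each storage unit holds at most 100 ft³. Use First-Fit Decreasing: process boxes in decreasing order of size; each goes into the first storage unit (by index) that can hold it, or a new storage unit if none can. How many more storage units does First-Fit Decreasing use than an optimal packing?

First-Fit Decreasing: [72,26] [71] [68] [67] [65] [63] [62] [61] → 8 storage units.
8 boxes exceed 50 ft³ (half the capacity), and no two of those can share a storage unit, so at least 8 storage units are needed.
So 8 is already optimal.

0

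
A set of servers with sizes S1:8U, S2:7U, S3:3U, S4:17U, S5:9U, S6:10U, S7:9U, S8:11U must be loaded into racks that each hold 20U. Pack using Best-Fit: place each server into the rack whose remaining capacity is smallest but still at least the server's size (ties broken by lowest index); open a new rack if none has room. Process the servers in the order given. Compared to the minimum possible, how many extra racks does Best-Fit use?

0

Best-Fit: [8,7,3] [17] [9,10] [9,11] → 4 racks.
Total size 74U; any packing needs at least ⌈74/20⌉ = 4 racks.
So 4 is already optimal.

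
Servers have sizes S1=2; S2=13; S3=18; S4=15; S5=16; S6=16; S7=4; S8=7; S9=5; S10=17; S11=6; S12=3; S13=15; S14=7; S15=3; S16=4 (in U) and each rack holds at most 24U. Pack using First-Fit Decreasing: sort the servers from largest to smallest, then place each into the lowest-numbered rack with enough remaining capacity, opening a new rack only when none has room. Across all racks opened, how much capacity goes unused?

Sorted descending: 18, 17, 16, 16, 15, 15, 13, 7, 7, 6, 5, 4, 4, 3, 3, 2.
rack 1: place 18U, 6U left
rack 2: place 17U, 7U left
rack 3: place 16U, 8U left
rack 4: place 16U, 8U left
rack 5: place 15U, 9U left
rack 6: place 15U, 9U left
rack 7: place 13U, 11U left
rack 2: place 7U, 0U left
rack 3: place 7U, 1U left
rack 1: place 6U, 0U left
rack 4: place 5U, 3U left
rack 5: place 4U, 5U left
rack 5: place 4U, 1U left
rack 4: place 3U, 0U left
rack 6: place 3U, 6U left
rack 6: place 2U, 4U left
7 racks × 24U = 168U; used 151U; unused 17U.

17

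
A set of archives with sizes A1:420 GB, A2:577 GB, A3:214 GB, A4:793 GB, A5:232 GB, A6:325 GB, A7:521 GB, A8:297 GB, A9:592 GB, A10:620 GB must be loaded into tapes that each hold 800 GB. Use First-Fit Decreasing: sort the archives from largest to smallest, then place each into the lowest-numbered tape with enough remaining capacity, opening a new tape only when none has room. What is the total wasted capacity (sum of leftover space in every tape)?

Sorted descending: 793, 620, 592, 577, 521, 420, 325, 297, 232, 214.
Put 793 GB in tape 1; 7 GB remain.
Put 620 GB in tape 2; 180 GB remain.
Put 592 GB in tape 3; 208 GB remain.
Put 577 GB in tape 4; 223 GB remain.
Put 521 GB in tape 5; 279 GB remain.
Put 420 GB in tape 6; 380 GB remain.
Put 325 GB in tape 6; 55 GB remain.
Put 297 GB in tape 7; 503 GB remain.
Put 232 GB in tape 5; 47 GB remain.
Put 214 GB in tape 4; 9 GB remain.
7 tapes × 800 GB = 5600 GB; used 4591 GB; unused 1009 GB.

1009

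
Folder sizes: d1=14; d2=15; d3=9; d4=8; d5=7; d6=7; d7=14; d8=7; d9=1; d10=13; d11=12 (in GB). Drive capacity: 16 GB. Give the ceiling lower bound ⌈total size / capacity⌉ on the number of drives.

7

Total size = 14 + 15 + 9 + 8 + 7 + 7 + 14 + 7 + 1 + 13 + 12 = 107 GB.
⌈107 / 16⌉ = 7.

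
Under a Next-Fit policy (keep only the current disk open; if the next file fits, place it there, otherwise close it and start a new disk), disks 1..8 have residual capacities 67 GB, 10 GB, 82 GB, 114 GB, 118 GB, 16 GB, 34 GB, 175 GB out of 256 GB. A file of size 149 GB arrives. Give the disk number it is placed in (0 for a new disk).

Next-Fit only looks at disk 8, which has 175 GB free.
149 GB fits there.

8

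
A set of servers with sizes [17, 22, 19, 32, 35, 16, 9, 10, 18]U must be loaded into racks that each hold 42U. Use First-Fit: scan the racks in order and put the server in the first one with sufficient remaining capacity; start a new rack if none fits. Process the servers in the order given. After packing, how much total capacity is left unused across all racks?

32

rack 1: place 17U, 25U left
rack 1: place 22U, 3U left
rack 2: place 19U, 23U left
rack 3: place 32U, 10U left
rack 4: place 35U, 7U left
rack 2: place 16U, 7U left
rack 3: place 9U, 1U left
rack 5: place 10U, 32U left
rack 5: place 18U, 14U left
5 racks × 42U = 210U; used 178U; unused 32U.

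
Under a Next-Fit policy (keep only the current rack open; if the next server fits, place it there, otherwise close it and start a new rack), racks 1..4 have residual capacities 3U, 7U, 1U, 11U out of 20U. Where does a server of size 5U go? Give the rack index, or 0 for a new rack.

4

Next-Fit only looks at rack 4, which has 11U free.
5U fits there.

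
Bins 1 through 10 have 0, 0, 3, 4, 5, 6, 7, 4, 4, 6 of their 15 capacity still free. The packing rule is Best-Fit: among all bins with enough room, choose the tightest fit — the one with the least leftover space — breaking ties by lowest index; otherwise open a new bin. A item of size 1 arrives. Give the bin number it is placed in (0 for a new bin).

3

Bins with room: bin 3 (3), bin 4 (4), bin 5 (5), bin 6 (6), bin 7 (7), bin 8 (4), bin 9 (4), bin 10 (6).
Tightest fit is bin 3 with 3 free.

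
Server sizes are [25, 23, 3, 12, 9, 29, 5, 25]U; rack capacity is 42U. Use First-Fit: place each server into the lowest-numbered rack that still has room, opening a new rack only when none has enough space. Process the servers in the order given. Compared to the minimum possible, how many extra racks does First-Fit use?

0

First-Fit: [25,3,12] [23,9,5] [29] [25] → 4 racks.
Total size 131U; any packing needs at least ⌈131/42⌉ = 4 racks.
So 4 is already optimal.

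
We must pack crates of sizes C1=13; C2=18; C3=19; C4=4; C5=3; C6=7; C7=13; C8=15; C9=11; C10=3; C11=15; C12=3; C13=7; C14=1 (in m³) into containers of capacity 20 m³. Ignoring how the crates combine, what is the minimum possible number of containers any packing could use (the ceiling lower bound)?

7

Total size = 13 + 18 + 19 + 4 + 3 + 7 + 13 + 15 + 11 + 3 + 15 + 3 + 7 + 1 = 132 m³.
⌈132 / 20⌉ = 7.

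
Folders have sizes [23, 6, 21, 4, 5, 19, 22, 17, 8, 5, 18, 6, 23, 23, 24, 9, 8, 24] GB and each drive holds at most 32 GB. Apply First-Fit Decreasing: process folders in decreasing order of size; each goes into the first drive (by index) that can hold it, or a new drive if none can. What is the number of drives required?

Sorted descending: 24, 24, 23, 23, 23, 22, 21, 19, 18, 17, 9, 8, 8, 6, 6, 5, 5, 4.
24 GB → drive 1 (remaining 8 GB)
24 GB → drive 2 (remaining 8 GB)
23 GB → drive 3 (remaining 9 GB)
23 GB → drive 4 (remaining 9 GB)
23 GB → drive 5 (remaining 9 GB)
22 GB → drive 6 (remaining 10 GB)
21 GB → drive 7 (remaining 11 GB)
19 GB → drive 8 (remaining 13 GB)
18 GB → drive 9 (remaining 14 GB)
17 GB → drive 10 (remaining 15 GB)
9 GB → drive 3 (remaining 0 GB)
8 GB → drive 1 (remaining 0 GB)
8 GB → drive 2 (remaining 0 GB)
6 GB → drive 4 (remaining 3 GB)
6 GB → drive 5 (remaining 3 GB)
5 GB → drive 6 (remaining 5 GB)
5 GB → drive 6 (remaining 0 GB)
4 GB → drive 7 (remaining 7 GB)

10 drives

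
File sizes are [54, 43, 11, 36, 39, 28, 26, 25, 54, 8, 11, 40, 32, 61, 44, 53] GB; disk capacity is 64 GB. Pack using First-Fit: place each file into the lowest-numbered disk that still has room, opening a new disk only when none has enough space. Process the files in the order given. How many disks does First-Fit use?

54 GB → disk 1 (remaining 10 GB)
43 GB → disk 2 (remaining 21 GB)
11 GB → disk 2 (remaining 10 GB)
36 GB → disk 3 (remaining 28 GB)
39 GB → disk 4 (remaining 25 GB)
28 GB → disk 3 (remaining 0 GB)
26 GB → disk 5 (remaining 38 GB)
25 GB → disk 4 (remaining 0 GB)
54 GB → disk 6 (remaining 10 GB)
8 GB → disk 1 (remaining 2 GB)
11 GB → disk 5 (remaining 27 GB)
40 GB → disk 7 (remaining 24 GB)
32 GB → disk 8 (remaining 32 GB)
61 GB → disk 9 (remaining 3 GB)
44 GB → disk 10 (remaining 20 GB)
53 GB → disk 11 (remaining 11 GB)

11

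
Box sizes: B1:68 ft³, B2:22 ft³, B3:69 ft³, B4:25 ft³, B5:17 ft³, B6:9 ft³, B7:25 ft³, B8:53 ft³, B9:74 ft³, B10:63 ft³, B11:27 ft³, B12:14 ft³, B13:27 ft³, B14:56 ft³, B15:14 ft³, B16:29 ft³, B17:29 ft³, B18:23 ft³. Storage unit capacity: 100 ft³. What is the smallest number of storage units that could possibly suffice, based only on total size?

Total size = 68 + 22 + 69 + 25 + 17 + 9 + 25 + 53 + 74 + 63 + 27 + 14 + 27 + 56 + 14 + 29 + 29 + 23 = 644 ft³.
⌈644 / 100⌉ = 7.

7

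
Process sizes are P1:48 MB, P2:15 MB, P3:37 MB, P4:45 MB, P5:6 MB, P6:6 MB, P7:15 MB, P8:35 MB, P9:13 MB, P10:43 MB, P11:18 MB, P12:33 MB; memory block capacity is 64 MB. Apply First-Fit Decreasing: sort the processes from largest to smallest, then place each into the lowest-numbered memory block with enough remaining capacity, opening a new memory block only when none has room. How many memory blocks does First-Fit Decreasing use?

6

Sorted descending: 48, 45, 43, 37, 35, 33, 18, 15, 15, 13, 6, 6.
48 MB → memory block 1 (remaining 16 MB)
45 MB → memory block 2 (remaining 19 MB)
43 MB → memory block 3 (remaining 21 MB)
37 MB → memory block 4 (remaining 27 MB)
35 MB → memory block 5 (remaining 29 MB)
33 MB → memory block 6 (remaining 31 MB)
18 MB → memory block 2 (remaining 1 MB)
15 MB → memory block 1 (remaining 1 MB)
15 MB → memory block 3 (remaining 6 MB)
13 MB → memory block 4 (remaining 14 MB)
6 MB → memory block 3 (remaining 0 MB)
6 MB → memory block 4 (remaining 8 MB)
Final memory blocks: [48,15] [45,18] [43,15,6] [37,13,6] [35] [33].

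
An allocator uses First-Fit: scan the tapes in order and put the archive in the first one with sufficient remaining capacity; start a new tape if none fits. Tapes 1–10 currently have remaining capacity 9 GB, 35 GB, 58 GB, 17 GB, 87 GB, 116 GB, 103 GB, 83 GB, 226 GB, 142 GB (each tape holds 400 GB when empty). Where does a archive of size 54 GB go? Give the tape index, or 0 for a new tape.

3

Tapes with room: tape 3 (58 GB), tape 5 (87 GB), tape 6 (116 GB), tape 7 (103 GB), tape 8 (83 GB), tape 9 (226 GB), tape 10 (142 GB).
The first with room is tape 3.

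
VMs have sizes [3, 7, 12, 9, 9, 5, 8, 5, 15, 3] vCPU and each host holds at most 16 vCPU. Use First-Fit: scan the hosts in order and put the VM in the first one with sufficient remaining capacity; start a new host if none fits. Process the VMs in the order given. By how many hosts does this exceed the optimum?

1

First-Fit: [3,7,5] [12,3] [9,5] [9] [8] [15] → 6 hosts.
Total size 76 vCPU; any packing needs at least ⌈76/16⌉ = 5 hosts.
An optimal packing achieves that bound: [15] [12,3] [9,7] [9,5] [8,5,3] → 5 hosts.
Excess: 6 − 5 = 1.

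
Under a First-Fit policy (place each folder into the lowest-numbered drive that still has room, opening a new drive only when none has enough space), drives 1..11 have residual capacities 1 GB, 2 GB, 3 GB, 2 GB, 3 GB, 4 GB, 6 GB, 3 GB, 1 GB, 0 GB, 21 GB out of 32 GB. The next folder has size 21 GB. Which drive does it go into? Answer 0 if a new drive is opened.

11

Drives with room: drive 11 (21 GB).
The first with room is drive 11.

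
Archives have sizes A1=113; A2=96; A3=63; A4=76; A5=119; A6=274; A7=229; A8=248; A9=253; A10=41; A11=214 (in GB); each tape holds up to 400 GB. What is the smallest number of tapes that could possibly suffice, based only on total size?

5 tapes

Total size = 113 + 96 + 63 + 76 + 119 + 274 + 229 + 248 + 253 + 41 + 214 = 1726 GB.
⌈1726 / 400⌉ = 5.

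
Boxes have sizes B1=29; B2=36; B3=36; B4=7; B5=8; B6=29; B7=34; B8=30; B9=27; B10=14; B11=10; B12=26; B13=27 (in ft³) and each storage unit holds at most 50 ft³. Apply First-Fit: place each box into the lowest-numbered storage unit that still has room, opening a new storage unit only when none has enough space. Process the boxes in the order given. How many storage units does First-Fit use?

B1 (29 ft³) → storage unit 1 (remaining 21 ft³)
B2 (36 ft³) → storage unit 2 (remaining 14 ft³)
B3 (36 ft³) → storage unit 3 (remaining 14 ft³)
B4 (7 ft³) → storage unit 1 (remaining 14 ft³)
B5 (8 ft³) → storage unit 1 (remaining 6 ft³)
B6 (29 ft³) → storage unit 4 (remaining 21 ft³)
B7 (34 ft³) → storage unit 5 (remaining 16 ft³)
B8 (30 ft³) → storage unit 6 (remaining 20 ft³)
B9 (27 ft³) → storage unit 7 (remaining 23 ft³)
B10 (14 ft³) → storage unit 2 (remaining 0 ft³)
B11 (10 ft³) → storage unit 3 (remaining 4 ft³)
B12 (26 ft³) → storage unit 8 (remaining 24 ft³)
B13 (27 ft³) → storage unit 9 (remaining 23 ft³)

9 storage units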